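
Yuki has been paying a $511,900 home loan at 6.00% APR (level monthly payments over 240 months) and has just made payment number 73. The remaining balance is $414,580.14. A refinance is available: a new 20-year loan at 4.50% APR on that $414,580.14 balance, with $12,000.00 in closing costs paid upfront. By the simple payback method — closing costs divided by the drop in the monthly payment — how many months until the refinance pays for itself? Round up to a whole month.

12 months

Current payment = 511,900 × 6%/12 / (1 − (1+0.0050000)^−240) = $3,667.41.
Refinanced payment = 414,580.14 × 0.0037500 / (1 − (1+0.0037500)^−240) = $2,622.84.
Monthly savings = $3,667.41 − $2,622.84 = $1,044.57.
Break-even = $12,000.00 / $1,044.57 = 11.49 → 12 months.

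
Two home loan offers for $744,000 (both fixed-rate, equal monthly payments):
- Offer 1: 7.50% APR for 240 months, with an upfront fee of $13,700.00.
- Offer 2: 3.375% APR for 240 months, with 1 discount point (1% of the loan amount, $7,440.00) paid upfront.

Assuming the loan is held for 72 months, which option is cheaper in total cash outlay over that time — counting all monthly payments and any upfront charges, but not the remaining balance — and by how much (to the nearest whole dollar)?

Offer 1: at 7.50% the monthly rate is 0.0062500, so the payment is 744,000 × 0.0062500 / (1 − 1.0062500^−240) = $5,993.61.
Offer 2: at 3.375% the monthly rate is 0.0028125, so the payment is 744,000 × 0.0028125 / (1 − 1.0028125^−240) = $4,267.26.
Over 72 months: Offer 1 costs 72 × $5,993.61 + $13,700.00 = $445,239.92; Offer 2 costs 72 × $4,267.26 + $7,440.00 = $314,682.72.
Offer 2 is cheaper by $445,239.92 − $314,682.72 = $130,557.20.

Offer 2 by $130,557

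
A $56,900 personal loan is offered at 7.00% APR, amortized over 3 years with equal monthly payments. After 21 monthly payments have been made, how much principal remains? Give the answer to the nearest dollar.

With monthly rate i = 7%/12 = 0.0058333, the balance after k of n payments is P · [(1+i)^n − (1+i)^k] / [(1+i)^n − 1].
(1+0.0058333)^36 = 1.23292559 and (1+0.0058333)^21 = 1.12991690, so the balance is 56,900 × (1.23292559 − 1.12991690) / (1.23292559 − 1) = $25,163.38.

$25,163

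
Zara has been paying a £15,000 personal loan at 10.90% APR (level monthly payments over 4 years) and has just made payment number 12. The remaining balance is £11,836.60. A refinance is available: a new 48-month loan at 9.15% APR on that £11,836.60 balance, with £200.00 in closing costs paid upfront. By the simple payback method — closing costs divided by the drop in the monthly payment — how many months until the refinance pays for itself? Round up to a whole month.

Current payment = 15,000 × 10.9%/12 / (1 − (1+0.0090833)^−48) = £386.95.
Refinanced payment = 11,836.60 × 0.0076250 / (1 − (1+0.0076250)^−48) = £295.40.
Monthly savings = £386.95 − £295.40 = £91.55.
Break-even = £200.00 / £91.55 = 2.18 → 3 months.

3 months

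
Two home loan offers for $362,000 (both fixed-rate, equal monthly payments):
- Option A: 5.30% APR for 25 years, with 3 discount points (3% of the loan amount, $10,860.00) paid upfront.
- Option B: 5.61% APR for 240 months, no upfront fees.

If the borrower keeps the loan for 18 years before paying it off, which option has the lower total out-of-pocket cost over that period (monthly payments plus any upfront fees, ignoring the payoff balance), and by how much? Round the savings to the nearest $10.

Option A: at 5.30% the monthly rate is 0.0044167, so the payment is 362,000 × 0.0044167 / (1 − 1.0044167^−300) = $2,179.97.
Option B: at 5.61% the monthly rate is 0.0046750, so the payment is 362,000 × 0.0046750 / (1 − 1.0046750^−240) = $2,512.70.
Over 216 months: Option A costs 216 × $2,179.97 + $10,860.00 = $481,733.52; Option B costs 216 × $2,512.70 = $542,743.20.
Option A is cheaper by $542,743.20 − $481,733.52 = $61,009.68.

Option A by $61,010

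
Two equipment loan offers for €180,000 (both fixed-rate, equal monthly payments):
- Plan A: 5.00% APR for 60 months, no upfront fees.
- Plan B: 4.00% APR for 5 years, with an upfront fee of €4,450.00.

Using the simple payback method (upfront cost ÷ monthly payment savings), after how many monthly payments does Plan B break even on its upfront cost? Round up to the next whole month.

55 months

Plan A: monthly rate = 5%/12 = 0.0041667; payment = 180,000 × 0.0041667 / (1 − (1+0.0041667)^−60) = €3,396.82.
Plan B: at 4.00% the monthly rate is 0.0033333, so the payment is 180,000 × 0.0033333 / (1 − 1.0033333^−60) = €3,314.97.
Monthly savings = €3,396.82 − €3,314.97 = €81.85.
Break-even = €4,450.00 / €81.85 = 54.37 → 55 months.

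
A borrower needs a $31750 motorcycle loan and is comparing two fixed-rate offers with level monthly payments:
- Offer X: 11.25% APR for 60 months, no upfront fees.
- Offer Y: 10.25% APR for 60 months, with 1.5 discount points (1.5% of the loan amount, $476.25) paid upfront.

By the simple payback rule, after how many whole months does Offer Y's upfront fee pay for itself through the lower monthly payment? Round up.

31 months

Offer X: at 11.25% the monthly rate is 0.0093750, so the payment is 31,750 × 0.0093750 / (1 − 1.0093750^−60) = $694.29.
Offer Y: at 10.25% the monthly rate is 0.0085417, so the payment is 31,750 × 0.0085417 / (1 − 1.0085417^−60) = $678.51.
Monthly savings = $694.29 − $678.51 = $15.78.
Break-even = $476.25 / $15.78 = 30.18 → 31 months.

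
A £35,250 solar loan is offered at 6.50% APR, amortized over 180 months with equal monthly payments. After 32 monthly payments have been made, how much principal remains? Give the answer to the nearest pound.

With monthly rate i = 6.5%/12 = 0.0054167, the balance after k of n payments is P · [(1+i)^n − (1+i)^k] / [(1+i)^n − 1].
(1+0.0054167)^180 = 2.64420082 and (1+0.0054167)^32 = 1.18870631, so the balance is 35,250 × (2.64420082 − 1.18870631) / (2.64420082 − 1) = £31,204.33.

£31,204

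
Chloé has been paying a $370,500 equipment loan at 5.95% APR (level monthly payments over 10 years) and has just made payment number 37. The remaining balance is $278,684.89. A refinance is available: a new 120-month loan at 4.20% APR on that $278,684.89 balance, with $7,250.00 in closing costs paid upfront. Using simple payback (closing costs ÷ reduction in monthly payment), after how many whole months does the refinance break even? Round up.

6 months

Current payment = 370,500 × 5.95%/12 / (1 − (1+0.0049583)^−120) = $4,104.01.
Refinanced payment = 278,684.89 × 0.0035000 / (1 − (1+0.0035000)^−120) = $2,848.11.
Monthly savings = $4,104.01 − $2,848.11 = $1,255.90.
Break-even = $7,250.00 / $1,255.90 = 5.77 → 6 months.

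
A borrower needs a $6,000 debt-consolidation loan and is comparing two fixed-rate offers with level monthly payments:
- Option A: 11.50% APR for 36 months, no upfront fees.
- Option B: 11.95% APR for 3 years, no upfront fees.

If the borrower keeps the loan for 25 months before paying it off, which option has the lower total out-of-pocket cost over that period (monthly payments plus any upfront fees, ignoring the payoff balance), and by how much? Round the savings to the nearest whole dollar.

Option A: monthly rate = 11.5%/12 = 0.0095833; payment = 6,000 × 0.0095833 / (1 − (1+0.0095833)^−36) = $197.86.
Option B: monthly rate = 11.95%/12 = 0.0099583; payment = 6,000 × 0.0099583 / (1 − (1+0.0099583)^−36) = $199.14.
Over 25 months: Option A costs 25 × $197.86 = $4,946.50; Option B costs 25 × $199.14 = $4,978.50.
Option A is cheaper by $4,978.50 − $4,946.50 = $32.00.

Option A by $32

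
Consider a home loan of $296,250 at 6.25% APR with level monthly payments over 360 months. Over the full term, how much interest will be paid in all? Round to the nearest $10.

Monthly rate = 6.25%/12 = 0.0052083; payment = 296,250 × 0.0052083 / (1 − (1+0.0052083)^−360) = $1,824.06.
Total paid = 360 × $1,824.06 = $656,661.60; interest = $656,661.60 − $296,250 = $360,411.60.

$360,410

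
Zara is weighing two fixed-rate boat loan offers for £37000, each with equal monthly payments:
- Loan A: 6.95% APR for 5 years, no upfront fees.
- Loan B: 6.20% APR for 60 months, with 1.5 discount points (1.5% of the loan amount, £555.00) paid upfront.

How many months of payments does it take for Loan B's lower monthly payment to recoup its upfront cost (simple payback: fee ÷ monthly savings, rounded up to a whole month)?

Loan A: monthly rate = 6.95%/12 = 0.0057917; payment = 37,000 × 0.0057917 / (1 − (1+0.0057917)^−60) = £731.77.
Loan B: at 6.20% the monthly rate is 0.0051667, so the payment is 37,000 × 0.0051667 / (1 − 1.0051667^−60) = £718.76.
Monthly savings = £731.77 − £718.76 = £13.01.
Break-even = £555.00 / £13.01 = 42.66 → 43 months.

43 months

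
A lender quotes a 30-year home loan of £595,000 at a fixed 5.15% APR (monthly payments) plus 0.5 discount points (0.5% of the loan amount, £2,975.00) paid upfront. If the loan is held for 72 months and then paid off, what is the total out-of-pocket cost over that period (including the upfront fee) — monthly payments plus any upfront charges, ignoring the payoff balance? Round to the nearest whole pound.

£236,893

At 5.15% the monthly rate is 0.0042917, so the payment is 595,000 × 0.0042917 / (1 − 1.0042917^−360) = £3,248.86.
Total outlay = 72 × £3,248.86 + £2,975.00 = £236,892.92.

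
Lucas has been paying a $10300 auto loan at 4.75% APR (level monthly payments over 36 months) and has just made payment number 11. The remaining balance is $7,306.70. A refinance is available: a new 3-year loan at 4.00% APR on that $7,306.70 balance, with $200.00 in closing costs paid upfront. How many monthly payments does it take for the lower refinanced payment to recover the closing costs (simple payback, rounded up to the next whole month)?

Current payment = 10,300 × 4.75%/12 / (1 − (1+0.0039583)^−36) = $307.55.
Refinanced payment = 7,306.70 × 0.0033333 / (1 − (1+0.0033333)^−36) = $215.72.
Monthly savings = $307.55 − $215.72 = $91.83.
Break-even = $200.00 / $91.83 = 2.18 → 3 months.

3 months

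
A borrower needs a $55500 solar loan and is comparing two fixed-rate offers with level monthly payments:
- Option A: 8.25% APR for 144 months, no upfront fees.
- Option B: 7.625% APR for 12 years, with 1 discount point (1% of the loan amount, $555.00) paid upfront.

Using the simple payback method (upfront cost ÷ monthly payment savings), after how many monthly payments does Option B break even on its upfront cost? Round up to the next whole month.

Option A: at 8.25% the monthly rate is 0.0068750, so the payment is 55,500 × 0.0068750 / (1 − 1.0068750^−144) = $608.40.
Option B: at 7.625% the monthly rate is 0.0063542, so the payment is 55,500 × 0.0063542 / (1 − 1.0063542^−144) = $589.41.
Monthly savings = $608.40 − $589.41 = $18.99.
Break-even = $555.00 / $18.99 = 29.23 → 30 months.

30 months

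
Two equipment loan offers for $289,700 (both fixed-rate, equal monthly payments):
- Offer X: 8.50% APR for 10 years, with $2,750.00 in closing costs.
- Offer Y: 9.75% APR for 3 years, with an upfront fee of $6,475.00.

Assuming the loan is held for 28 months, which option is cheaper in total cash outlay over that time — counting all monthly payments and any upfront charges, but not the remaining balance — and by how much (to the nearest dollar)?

Offer X: monthly rate = 8.5%/12 = 0.0070833; payment = 289,700 × 0.0070833 / (1 − (1+0.0070833)^−120) = $3,591.87.
Offer Y: at 9.75% the monthly rate is 0.0081250, so the payment is 289,700 × 0.0081250 / (1 − 1.0081250^−36) = $9,313.84.
Over 28 months: Offer X costs 28 × $3,591.87 + $2,750.00 = $103,322.36; Offer Y costs 28 × $9,313.84 + $6,475.00 = $267,262.52.
Offer X is cheaper by $267,262.52 − $103,322.36 = $163,940.16.

Offer X by $163,940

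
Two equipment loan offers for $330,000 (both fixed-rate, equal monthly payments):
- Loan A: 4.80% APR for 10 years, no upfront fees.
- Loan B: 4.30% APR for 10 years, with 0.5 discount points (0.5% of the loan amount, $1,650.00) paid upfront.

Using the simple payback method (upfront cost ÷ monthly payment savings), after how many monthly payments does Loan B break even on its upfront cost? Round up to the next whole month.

21 months

Loan A: at 4.80% the monthly rate is 0.0040000, so the payment is 330,000 × 0.0040000 / (1 − 1.0040000^−120) = $3,467.99.
Loan B: monthly rate = 4.3%/12 = 0.0035833; payment = 330,000 × 0.0035833 / (1 − (1+0.0035833)^−120) = $3,388.34.
Monthly savings = $3,467.99 − $3,388.34 = $79.65.
Break-even = $1,650.00 / $79.65 = 20.72 → 21 months.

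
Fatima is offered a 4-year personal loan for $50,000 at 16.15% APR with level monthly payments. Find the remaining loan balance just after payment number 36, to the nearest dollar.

$15,648

With monthly rate i = 16.15%/12 = 0.0134583, the balance after k of n payments is P · [(1+i)^n − (1+i)^k] / [(1+i)^n − 1].
(1+0.0134583)^48 = 1.89969163 and (1+0.0134583)^36 = 1.61812598, so the balance is 50,000 × (1.89969163 − 1.61812598) / (1.89969163 − 1) = $15,647.90.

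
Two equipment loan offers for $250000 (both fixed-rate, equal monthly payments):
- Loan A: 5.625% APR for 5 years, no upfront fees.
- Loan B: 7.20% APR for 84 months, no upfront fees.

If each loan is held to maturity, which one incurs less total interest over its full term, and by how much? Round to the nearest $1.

Loan A by $31,620

Loan A: monthly rate = 5.625%/12 = 0.0046875; payment = 250,000 × 0.0046875 / (1 − (1+0.0046875)^−60) = $4,789.73.
Total interest on Loan A = 60 × $4,789.73 − $250,000 = $37,383.80.
Loan B: at 7.20% the monthly rate is 0.0060000, so the payment is 250,000 × 0.0060000 / (1 − 1.0060000^−84) = $3,797.66.
Total interest on Loan B = 84 × $3,797.66 − $250,000 = $69,003.44.
Loan A is lower by $31,619.64.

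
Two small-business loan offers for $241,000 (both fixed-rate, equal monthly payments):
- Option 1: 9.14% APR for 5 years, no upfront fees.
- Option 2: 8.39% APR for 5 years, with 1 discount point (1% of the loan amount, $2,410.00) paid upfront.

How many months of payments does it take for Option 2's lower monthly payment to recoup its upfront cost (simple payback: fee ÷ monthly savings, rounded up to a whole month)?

Option 1: monthly rate = 9.14%/12 = 0.0076167; payment = 241,000 × 0.0076167 / (1 − (1+0.0076167)^−60) = $5,019.15.
Option 2: monthly rate = 8.39%/12 = 0.0069917; payment = 241,000 × 0.0069917 / (1 − (1+0.0069917)^−60) = $4,931.72.
Monthly savings = $5,019.15 − $4,931.72 = $87.43.
Break-even = $2,410.00 / $87.43 = 27.56 → 28 months.

28 months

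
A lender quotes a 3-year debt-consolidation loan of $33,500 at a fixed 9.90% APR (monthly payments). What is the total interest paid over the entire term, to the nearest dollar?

$5,358

Monthly rate = 9.9%/12 = 0.0082500; payment = 33,500 × 0.0082500 / (1 − (1+0.0082500)^−36) = $1,079.38.
Total paid = 36 × $1,079.38 = $38,857.68; interest = $38,857.68 − $33,500 = $5,357.68.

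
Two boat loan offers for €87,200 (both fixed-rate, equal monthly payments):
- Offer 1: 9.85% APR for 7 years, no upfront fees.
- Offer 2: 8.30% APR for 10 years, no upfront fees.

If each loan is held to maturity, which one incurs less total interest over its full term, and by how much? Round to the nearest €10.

Offer 1 by €7,590

Offer 1: monthly rate = 9.85%/12 = 0.0082083; payment = 87,200 × 0.0082083 / (1 − (1+0.0082083)^−84) = €1,440.87.
Total interest on Offer 1 = 84 × €1,440.87 − €87,200 = €33,833.08.
Offer 2: monthly rate = 8.3%/12 = 0.0069167; payment = 87,200 × 0.0069167 / (1 − (1+0.0069167)^−120) = €1,071.85.
Total interest on Offer 2 = 120 × €1,071.85 − €87,200 = €41,422.00.
Offer 1 is lower by €7,588.92.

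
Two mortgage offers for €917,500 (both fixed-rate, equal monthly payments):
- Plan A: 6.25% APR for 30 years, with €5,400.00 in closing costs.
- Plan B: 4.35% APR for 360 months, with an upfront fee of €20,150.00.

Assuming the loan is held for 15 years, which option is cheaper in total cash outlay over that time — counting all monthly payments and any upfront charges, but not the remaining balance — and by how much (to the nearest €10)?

Plan B by €179,970

Plan A: monthly rate = 6.25%/12 = 0.0052083; payment = 917,500 × 0.0052083 / (1 − (1+0.0052083)^−360) = €5,649.21.
Plan B: at 4.35% the monthly rate is 0.0036250, so the payment is 917,500 × 0.0036250 / (1 − 1.0036250^−360) = €4,567.42.
Over 180 months: Plan A costs 180 × €5,649.21 + €5,400.00 = €1,022,257.80; Plan B costs 180 × €4,567.42 + €20,150.00 = €842,285.60.
Plan B is cheaper by €1,022,257.80 − €842,285.60 = €179,972.20.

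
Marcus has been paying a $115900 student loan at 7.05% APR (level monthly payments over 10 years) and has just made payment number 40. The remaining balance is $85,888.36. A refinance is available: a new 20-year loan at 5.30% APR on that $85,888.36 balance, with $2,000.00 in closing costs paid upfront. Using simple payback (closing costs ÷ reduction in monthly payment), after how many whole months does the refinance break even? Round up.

3 months

Current payment = 115,900 × 7.05%/12 / (1 − (1+0.0058750)^−120) = $1,348.69.
Refinanced payment = 85,888.36 × 0.0044167 / (1 − (1+0.0044167)^−240) = $581.16.
Monthly savings = $1,348.69 − $581.16 = $767.53.
Break-even = $2,000.00 / $767.53 = 2.61 → 3 months.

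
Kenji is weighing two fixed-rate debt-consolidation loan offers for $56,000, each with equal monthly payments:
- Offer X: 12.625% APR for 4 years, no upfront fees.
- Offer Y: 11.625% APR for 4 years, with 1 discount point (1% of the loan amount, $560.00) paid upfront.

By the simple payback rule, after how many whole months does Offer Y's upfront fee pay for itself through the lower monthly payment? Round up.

21 months

Offer X: at 12.625% the monthly rate is 0.0105208, so the payment is 56,000 × 0.0105208 / (1 − 1.0105208^−48) = $1,491.94.
Offer Y: at 11.625% the monthly rate is 0.0096875, so the payment is 56,000 × 0.0096875 / (1 − 1.0096875^−48) = $1,464.41.
Monthly savings = $1,491.94 − $1,464.41 = $27.53.
Break-even = $560.00 / $27.53 = 20.34 → 21 months.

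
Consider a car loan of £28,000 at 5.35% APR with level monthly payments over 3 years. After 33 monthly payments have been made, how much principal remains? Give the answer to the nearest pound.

With monthly rate i = 5.35%/12 = 0.0044583, the balance after k of n payments is P · [(1+i)^n − (1+i)^k] / [(1+i)^n − 1].
(1+0.0044583)^36 = 1.17367902 and (1+0.0044583)^33 = 1.15812001, so the balance is 28,000 × (1.17367902 − 1.15812001) / (1.17367902 − 1) = £2,508.38.

£2,508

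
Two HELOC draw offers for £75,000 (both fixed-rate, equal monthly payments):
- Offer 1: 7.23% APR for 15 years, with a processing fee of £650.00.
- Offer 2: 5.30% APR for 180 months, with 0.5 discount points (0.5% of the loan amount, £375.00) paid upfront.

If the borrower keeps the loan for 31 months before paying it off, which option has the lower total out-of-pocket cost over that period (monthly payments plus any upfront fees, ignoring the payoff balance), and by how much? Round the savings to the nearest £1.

Offer 2 by £2,722

Offer 1: monthly rate = 7.23%/12 = 0.0060250; payment = 75,000 × 0.0060250 / (1 − (1+0.0060250)^−180) = £683.80.
Offer 2: at 5.30% the monthly rate is 0.0044167, so the payment is 75,000 × 0.0044167 / (1 − 1.0044167^−180) = £604.88.
Over 31 months: Offer 1 costs 31 × £683.80 + £650.00 = £21,847.80; Offer 2 costs 31 × £604.88 + £375.00 = £19,126.28.
Offer 2 is cheaper by £21,847.80 − £19,126.28 = £2,721.52.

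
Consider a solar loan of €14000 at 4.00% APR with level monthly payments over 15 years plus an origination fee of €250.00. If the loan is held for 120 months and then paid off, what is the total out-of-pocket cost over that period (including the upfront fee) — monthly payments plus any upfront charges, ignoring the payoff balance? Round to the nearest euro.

€12,677

Monthly rate = 4%/12 = 0.0033333; payment = 14,000 × 0.0033333 / (1 − (1+0.0033333)^−180) = €103.56.
Total outlay = 120 × €103.56 + €250.00 = €12,677.20.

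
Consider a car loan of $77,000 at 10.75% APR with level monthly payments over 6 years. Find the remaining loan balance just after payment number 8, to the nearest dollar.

With monthly rate i = 10.75%/12 = 0.0089583, the balance after k of n payments is P · [(1+i)^n − (1+i)^k] / [(1+i)^n − 1].
(1+0.0089583)^72 = 1.90052103 and (1+0.0089583)^8 = 1.07395443, so the balance is 77,000 × (1.90052103 − 1.07395443) / (1.90052103 − 1) = $70,676.45.

$70,676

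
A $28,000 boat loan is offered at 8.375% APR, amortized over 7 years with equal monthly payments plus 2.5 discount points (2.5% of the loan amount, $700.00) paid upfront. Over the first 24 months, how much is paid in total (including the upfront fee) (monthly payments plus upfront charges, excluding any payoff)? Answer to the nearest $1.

$11,300

At 8.375% the monthly rate is 0.0069792, so the payment is 28,000 × 0.0069792 / (1 − 1.0069792^−84) = $441.66.
Total outlay = 24 × $441.66 + $700.00 = $11,299.84.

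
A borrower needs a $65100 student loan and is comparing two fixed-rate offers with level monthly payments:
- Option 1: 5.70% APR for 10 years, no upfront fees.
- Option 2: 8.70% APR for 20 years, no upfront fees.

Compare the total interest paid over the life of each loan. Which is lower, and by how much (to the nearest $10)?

Option 1 by $52,020

Option 1: monthly rate = 5.7%/12 = 0.0047500; payment = 65,100 × 0.0047500 / (1 − (1+0.0047500)^−120) = $712.97.
Total interest on Option 1 = 120 × $712.97 − $65,100 = $20,456.40.
Option 2: at 8.70% the monthly rate is 0.0072500, so the payment is 65,100 × 0.0072500 / (1 − 1.0072500^−240) = $573.22.
Total interest on Option 2 = 240 × $573.22 − $65,100 = $72,472.80.
Option 1 is lower by $52,016.40.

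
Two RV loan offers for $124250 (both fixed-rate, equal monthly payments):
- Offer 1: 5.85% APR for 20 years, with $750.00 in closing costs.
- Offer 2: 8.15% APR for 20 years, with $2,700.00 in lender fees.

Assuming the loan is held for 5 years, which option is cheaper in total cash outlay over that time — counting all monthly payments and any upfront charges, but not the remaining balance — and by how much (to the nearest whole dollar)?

Offer 1 by $12,238

Offer 1: monthly rate = 5.85%/12 = 0.0048750; payment = 124,250 × 0.0048750 / (1 − (1+0.0048750)^−240) = $879.45.
Offer 2: monthly rate = 8.15%/12 = 0.0067917; payment = 124,250 × 0.0067917 / (1 − (1+0.0067917)^−240) = $1,050.91.
Over 60 months: Offer 1 costs 60 × $879.45 + $750.00 = $53,517.00; Offer 2 costs 60 × $1,050.91 + $2,700.00 = $65,754.60.
Offer 1 is cheaper by $65,754.60 − $53,517.00 = $12,237.60.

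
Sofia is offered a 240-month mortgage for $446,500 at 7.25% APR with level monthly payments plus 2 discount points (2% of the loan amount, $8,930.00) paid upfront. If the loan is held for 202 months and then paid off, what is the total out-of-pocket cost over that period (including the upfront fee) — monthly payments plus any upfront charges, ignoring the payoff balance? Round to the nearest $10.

$721,790

At 7.25% the monthly rate is 0.0060417, so the payment is 446,500 × 0.0060417 / (1 − 1.0060417^−240) = $3,529.03.
Total outlay = 202 × $3,529.03 + $8,930.00 = $721,794.06.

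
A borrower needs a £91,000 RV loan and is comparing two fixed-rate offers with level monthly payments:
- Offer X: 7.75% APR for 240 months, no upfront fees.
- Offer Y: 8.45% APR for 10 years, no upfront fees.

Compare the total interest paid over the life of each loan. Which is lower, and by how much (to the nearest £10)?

Offer Y by £44,190

Offer X: monthly rate = 7.75%/12 = 0.0064583; payment = 91,000 × 0.0064583 / (1 − (1+0.0064583)^−240) = £747.06.
Total interest on Offer X = 240 × £747.06 − £91,000 = £88,294.40.
Offer Y: at 8.45% the monthly rate is 0.0070417, so the payment is 91,000 × 0.0070417 / (1 − 1.0070417^−120) = £1,125.84.
Total interest on Offer Y = 120 × £1,125.84 − £91,000 = £44,100.80.
Offer Y is lower by £44,193.60.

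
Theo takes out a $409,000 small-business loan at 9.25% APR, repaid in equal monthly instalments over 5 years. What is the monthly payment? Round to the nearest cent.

At 9.25% the monthly rate is 0.0077083, so the payment is 409,000 × 0.0077083 / (1 − 1.0077083^−60) = $8,539.88.

$8,539.88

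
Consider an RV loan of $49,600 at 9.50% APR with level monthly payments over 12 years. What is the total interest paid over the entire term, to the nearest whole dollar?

$33,707

Monthly rate = 9.5%/12 = 0.0079167; payment = 49,600 × 0.0079167 / (1 − (1+0.0079167)^−144) = $578.52.
Total paid = 144 × $578.52 = $83,306.88; interest = $83,306.88 − $49,600 = $33,706.88.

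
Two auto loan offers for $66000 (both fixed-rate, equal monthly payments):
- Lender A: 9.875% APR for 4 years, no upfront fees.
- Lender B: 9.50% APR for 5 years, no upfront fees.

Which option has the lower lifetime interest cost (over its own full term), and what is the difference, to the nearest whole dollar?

Lender A: at 9.875% the monthly rate is 0.0082292, so the payment is 66,000 × 0.0082292 / (1 − 1.0082292^−48) = $1,669.97.
Total interest on Lender A = 48 × $1,669.97 − $66,000 = $14,158.56.
Lender B: at 9.50% the monthly rate is 0.0079167, so the payment is 66,000 × 0.0079167 / (1 − 1.0079167^−60) = $1,386.12.
Total interest on Lender B = 60 × $1,386.12 − $66,000 = $17,167.20.
Lender A is lower by $3,008.64.

Lender A by $3,009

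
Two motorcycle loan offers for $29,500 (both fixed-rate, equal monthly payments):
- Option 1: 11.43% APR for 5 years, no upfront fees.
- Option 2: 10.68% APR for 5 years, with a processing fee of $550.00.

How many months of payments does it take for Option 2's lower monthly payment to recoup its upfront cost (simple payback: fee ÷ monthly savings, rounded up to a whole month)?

Option 1: monthly rate = 11.43%/12 = 0.0095250; payment = 29,500 × 0.0095250 / (1 − (1+0.0095250)^−60) = $647.75.
Option 2: monthly rate = 10.68%/12 = 0.0089000; payment = 29,500 × 0.0089000 / (1 − (1+0.0089000)^−60) = $636.70.
Monthly savings = $647.75 − $636.70 = $11.05.
Break-even = $550.00 / $11.05 = 49.77 → 50 months.

50 months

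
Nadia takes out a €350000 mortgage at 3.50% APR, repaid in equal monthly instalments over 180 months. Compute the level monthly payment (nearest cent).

€2,502.09

At 3.50% the monthly rate is 0.0029167, so the payment is 350,000 × 0.0029167 / (1 − 1.0029167^−180) = €2,502.09.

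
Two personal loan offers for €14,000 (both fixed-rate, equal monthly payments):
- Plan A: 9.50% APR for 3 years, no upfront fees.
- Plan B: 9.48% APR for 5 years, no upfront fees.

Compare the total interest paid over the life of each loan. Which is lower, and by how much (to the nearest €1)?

Plan A by €1,489

Plan A: monthly rate = 9.5%/12 = 0.0079167; payment = 14,000 × 0.0079167 / (1 − (1+0.0079167)^−36) = €448.46.
Total interest on Plan A = 36 × €448.46 − €14,000 = €2,144.56.
Plan B: monthly rate = 9.48%/12 = 0.0079000; payment = 14,000 × 0.0079000 / (1 − (1+0.0079000)^−60) = €293.89.
Total interest on Plan B = 60 × €293.89 − €14,000 = €3,633.40.
Plan A is lower by €1,488.84.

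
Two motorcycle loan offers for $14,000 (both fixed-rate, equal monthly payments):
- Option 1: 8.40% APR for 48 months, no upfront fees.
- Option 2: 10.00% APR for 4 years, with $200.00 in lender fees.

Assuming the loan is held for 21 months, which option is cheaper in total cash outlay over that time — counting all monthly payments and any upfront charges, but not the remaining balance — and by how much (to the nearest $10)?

Option 1 by $420

Option 1: monthly rate = 8.4%/12 = 0.0070000; payment = 14,000 × 0.0070000 / (1 − (1+0.0070000)^−48) = $344.42.
Option 2: monthly rate = 10%/12 = 0.0083333; payment = 14,000 × 0.0083333 / (1 − (1+0.0083333)^−48) = $355.08.
Over 21 months: Option 1 costs 21 × $344.42 = $7,232.82; Option 2 costs 21 × $355.08 + $200.00 = $7,656.68.
Option 1 is cheaper by $7,656.68 − $7,232.82 = $423.86.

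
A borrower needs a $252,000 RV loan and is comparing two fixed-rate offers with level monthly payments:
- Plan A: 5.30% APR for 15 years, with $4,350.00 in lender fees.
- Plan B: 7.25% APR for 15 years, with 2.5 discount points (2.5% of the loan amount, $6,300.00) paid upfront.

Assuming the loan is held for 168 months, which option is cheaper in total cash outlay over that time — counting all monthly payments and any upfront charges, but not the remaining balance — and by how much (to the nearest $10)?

Plan A by $46,980

Plan A: monthly rate = 5.3%/12 = 0.0044167; payment = 252,000 × 0.0044167 / (1 − (1+0.0044167)^−180) = $2,032.40.
Plan B: at 7.25% the monthly rate is 0.0060417, so the payment is 252,000 × 0.0060417 / (1 − 1.0060417^−180) = $2,300.41.
Over 168 months: Plan A costs 168 × $2,032.40 + $4,350.00 = $345,793.20; Plan B costs 168 × $2,300.41 + $6,300.00 = $392,768.88.
Plan A is cheaper by $392,768.88 − $345,793.20 = $46,975.68.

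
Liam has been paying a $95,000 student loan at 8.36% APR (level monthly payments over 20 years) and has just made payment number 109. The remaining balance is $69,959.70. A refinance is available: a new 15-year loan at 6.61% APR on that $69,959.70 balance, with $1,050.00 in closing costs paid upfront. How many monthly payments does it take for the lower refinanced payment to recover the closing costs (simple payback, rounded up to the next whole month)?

6 months

Current payment = 95,000 × 8.36%/12 / (1 − (1+0.0069667)^−240) = $816.03.
Refinanced payment = 69,959.70 × 0.0055083 / (1 − (1+0.0055083)^−180) = $613.66.
Monthly savings = $816.03 − $613.66 = $202.37.
Break-even = $1,050.00 / $202.37 = 5.19 → 6 months.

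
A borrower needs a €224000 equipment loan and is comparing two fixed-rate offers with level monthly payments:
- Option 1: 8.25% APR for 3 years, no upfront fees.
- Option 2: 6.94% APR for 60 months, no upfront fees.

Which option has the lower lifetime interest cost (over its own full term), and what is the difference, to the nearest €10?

Option 1 by €12,120

Option 1: monthly rate = 8.25%/12 = 0.0068750; payment = 224,000 × 0.0068750 / (1 − (1+0.0068750)^−36) = €7,045.21.
Total interest on Option 1 = 36 × €7,045.21 − €224,000 = €29,627.56.
Option 2: at 6.94% the monthly rate is 0.0057833, so the payment is 224,000 × 0.0057833 / (1 − 1.0057833^−60) = €4,429.13.
Total interest on Option 2 = 60 × €4,429.13 − €224,000 = €41,747.80.
Option 1 is lower by €12,120.24.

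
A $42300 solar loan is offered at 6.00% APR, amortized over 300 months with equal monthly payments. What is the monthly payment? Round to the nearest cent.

$272.54

At 6.00% the monthly rate is 0.0050000, so the payment is 42,300 × 0.0050000 / (1 − 1.0050000^−300) = $272.54.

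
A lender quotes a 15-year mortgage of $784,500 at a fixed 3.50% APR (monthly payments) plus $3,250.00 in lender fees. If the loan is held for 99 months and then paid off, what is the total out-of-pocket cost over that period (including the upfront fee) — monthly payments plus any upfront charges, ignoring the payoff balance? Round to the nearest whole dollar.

At 3.50% the monthly rate is 0.0029167, so the payment is 784,500 × 0.0029167 / (1 − 1.0029167^−180) = $5,608.25.
Total outlay = 99 × $5,608.25 + $3,250.00 = $558,466.75.

$558,467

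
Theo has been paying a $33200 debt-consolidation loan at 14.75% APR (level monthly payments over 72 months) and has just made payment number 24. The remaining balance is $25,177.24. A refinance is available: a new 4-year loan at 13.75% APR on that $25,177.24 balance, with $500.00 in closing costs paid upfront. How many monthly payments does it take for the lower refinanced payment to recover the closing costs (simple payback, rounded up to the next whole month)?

Current payment = 33,200 × 14.75%/12 / (1 − (1+0.0122917)^−72) = $697.51.
Refinanced payment = 25,177.24 × 0.0114583 / (1 − (1+0.0114583)^−48) = $684.85.
Monthly savings = $697.51 − $684.85 = $12.66.
Break-even = $500.00 / $12.66 = 39.49 → 40 months.

40 months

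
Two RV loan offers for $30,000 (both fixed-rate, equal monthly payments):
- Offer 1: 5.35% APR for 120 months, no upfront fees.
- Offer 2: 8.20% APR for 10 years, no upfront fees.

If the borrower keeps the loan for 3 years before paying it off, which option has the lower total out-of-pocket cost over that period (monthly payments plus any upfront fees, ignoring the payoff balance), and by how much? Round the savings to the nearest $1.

Offer 1: monthly rate = 5.35%/12 = 0.0044583; payment = 30,000 × 0.0044583 / (1 − (1+0.0044583)^−120) = $323.35.
Offer 2: monthly rate = 8.2%/12 = 0.0068333; payment = 30,000 × 0.0068333 / (1 − (1+0.0068333)^−120) = $367.16.
Over 36 months: Offer 1 costs 36 × $323.35 = $11,640.60; Offer 2 costs 36 × $367.16 = $13,217.76.
Offer 1 is cheaper by $13,217.76 − $11,640.60 = $1,577.16.

Offer 1 by $1,577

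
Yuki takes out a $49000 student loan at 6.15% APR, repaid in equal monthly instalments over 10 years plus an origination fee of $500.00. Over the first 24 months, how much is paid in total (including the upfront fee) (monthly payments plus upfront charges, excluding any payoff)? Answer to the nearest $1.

$13,645

At 6.15% the monthly rate is 0.0051250, so the payment is 49,000 × 0.0051250 / (1 − 1.0051250^−120) = $547.70.
Total outlay = 24 × $547.70 + $500.00 = $13,644.80.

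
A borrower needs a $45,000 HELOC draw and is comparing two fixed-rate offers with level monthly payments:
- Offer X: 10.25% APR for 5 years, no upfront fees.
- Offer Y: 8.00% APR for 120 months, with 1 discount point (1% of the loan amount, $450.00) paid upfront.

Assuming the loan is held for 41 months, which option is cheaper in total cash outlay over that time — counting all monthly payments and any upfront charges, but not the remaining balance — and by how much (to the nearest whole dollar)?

Offer X: monthly rate = 10.25%/12 = 0.0085417; payment = 45,000 × 0.0085417 / (1 − (1+0.0085417)^−60) = $961.66.
Offer Y: at 8.00% the monthly rate is 0.0066667, so the payment is 45,000 × 0.0066667 / (1 − 1.0066667^−120) = $545.97.
Over 41 months: Offer X costs 41 × $961.66 = $39,428.06; Offer Y costs 41 × $545.97 + $450.00 = $22,834.77.
Offer Y is cheaper by $39,428.06 − $22,834.77 = $16,593.29.

Offer Y by $16,593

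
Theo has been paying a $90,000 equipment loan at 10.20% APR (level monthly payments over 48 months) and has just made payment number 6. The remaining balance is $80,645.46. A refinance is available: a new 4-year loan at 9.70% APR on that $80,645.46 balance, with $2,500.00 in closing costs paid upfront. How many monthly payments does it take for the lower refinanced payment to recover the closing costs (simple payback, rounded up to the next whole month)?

10 months

Current payment = 90,000 × 10.2%/12 / (1 − (1+0.0085000)^−48) = $2,291.29.
Refinanced payment = 80,645.46 × 0.0080833 / (1 − (1+0.0080833)^−48) = $2,033.78.
Monthly savings = $2,291.29 − $2,033.78 = $257.51.
Break-even = $2,500.00 / $257.51 = 9.71 → 10 months.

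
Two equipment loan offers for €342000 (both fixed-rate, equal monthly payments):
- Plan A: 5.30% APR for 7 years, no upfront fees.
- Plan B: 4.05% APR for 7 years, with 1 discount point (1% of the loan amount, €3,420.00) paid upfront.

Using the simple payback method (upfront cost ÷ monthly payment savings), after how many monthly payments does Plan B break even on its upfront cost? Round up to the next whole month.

18 months

Plan A: monthly rate = 5.3%/12 = 0.0044167; payment = 342,000 × 0.0044167 / (1 − (1+0.0044167)^−84) = €4,882.15.
Plan B: monthly rate = 4.05%/12 = 0.0033750; payment = 342,000 × 0.0033750 / (1 − (1+0.0033750)^−84) = €4,682.61.
Monthly savings = €4,882.15 − €4,682.61 = €199.54.
Break-even = €3,420.00 / €199.54 = 17.14 → 18 months.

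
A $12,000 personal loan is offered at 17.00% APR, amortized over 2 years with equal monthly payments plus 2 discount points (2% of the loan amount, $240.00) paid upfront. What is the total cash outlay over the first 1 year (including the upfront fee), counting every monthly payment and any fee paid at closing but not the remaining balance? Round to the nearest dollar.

At 17.00% the monthly rate is 0.0141667, so the payment is 12,000 × 0.0141667 / (1 − 1.0141667^−24) = $593.31.
Total outlay = 12 × $593.31 + $240.00 = $7,359.72.

$7,360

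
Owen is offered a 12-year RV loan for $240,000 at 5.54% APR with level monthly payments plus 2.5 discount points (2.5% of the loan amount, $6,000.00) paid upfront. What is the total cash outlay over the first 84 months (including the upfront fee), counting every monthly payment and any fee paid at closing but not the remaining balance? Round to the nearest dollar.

At 5.54% the monthly rate is 0.0046167, so the payment is 240,000 × 0.0046167 / (1 − 1.0046167^−144) = $2,285.31.
Total outlay = 84 × $2,285.31 + $6,000.00 = $197,966.04.

$197,966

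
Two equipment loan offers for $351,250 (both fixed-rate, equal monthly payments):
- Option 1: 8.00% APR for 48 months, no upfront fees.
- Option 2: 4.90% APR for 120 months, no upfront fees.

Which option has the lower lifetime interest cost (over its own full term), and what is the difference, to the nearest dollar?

Option 1 by $33,407

Option 1: monthly rate = 8%/12 = 0.0066667; payment = 351,250 × 0.0066667 / (1 − (1+0.0066667)^−48) = $8,575.04.
Total interest on Option 1 = 48 × $8,575.04 − $351,250 = $60,351.92.
Option 2: monthly rate = 4.9%/12 = 0.0040833; payment = 351,250 × 0.0040833 / (1 − (1+0.0040833)^−120) = $3,708.41.
Total interest on Option 2 = 120 × $3,708.41 − $351,250 = $93,759.20.
Option 1 is lower by $33,407.28.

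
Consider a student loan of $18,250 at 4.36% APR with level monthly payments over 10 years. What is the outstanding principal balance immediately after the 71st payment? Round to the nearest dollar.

With monthly rate i = 4.36%/12 = 0.0036333, the balance after k of n payments is P · [(1+i)^n − (1+i)^k] / [(1+i)^n − 1].
(1+0.0036333)^120 = 1.54528730 and (1+0.0036333)^71 = 1.29369072, so the balance is 18,250 × (1.54528730 − 1.29369072) / (1.54528730 − 1) = $8,420.58.

$8,421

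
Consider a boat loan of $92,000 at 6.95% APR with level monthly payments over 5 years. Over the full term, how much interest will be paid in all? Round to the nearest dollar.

At 6.95% the monthly rate is 0.0057917, so the payment is 92,000 × 0.0057917 / (1 − 1.0057917^−60) = $1,819.54.
Total paid = 60 × $1,819.54 = $109,172.40; interest = $109,172.40 − $92,000 = $17,172.40.

$17,172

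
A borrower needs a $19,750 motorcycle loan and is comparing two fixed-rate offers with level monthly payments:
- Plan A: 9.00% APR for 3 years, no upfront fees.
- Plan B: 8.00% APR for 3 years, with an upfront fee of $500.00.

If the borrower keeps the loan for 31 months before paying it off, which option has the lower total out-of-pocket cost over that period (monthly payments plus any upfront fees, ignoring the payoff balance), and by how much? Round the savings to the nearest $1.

Plan A: monthly rate = 9%/12 = 0.0075000; payment = 19,750 × 0.0075000 / (1 − (1+0.0075000)^−36) = $628.04.
Plan B: monthly rate = 8%/12 = 0.0066667; payment = 19,750 × 0.0066667 / (1 − (1+0.0066667)^−36) = $618.89.
Over 31 months: Plan A costs 31 × $628.04 = $19,469.24; Plan B costs 31 × $618.89 + $500.00 = $19,685.59.
Plan A is cheaper by $19,685.59 − $19,469.24 = $216.35.

Plan A by $216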